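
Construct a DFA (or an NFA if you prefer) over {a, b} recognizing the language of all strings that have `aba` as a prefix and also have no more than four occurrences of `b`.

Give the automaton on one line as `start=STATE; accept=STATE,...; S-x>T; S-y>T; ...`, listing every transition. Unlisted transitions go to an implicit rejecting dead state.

Handle the two conditions separately and then intersect. The first has 5 states tracking whether the input so far still matches the prefix `aba`; the second has 6 states tracking the count of `b`s, saturating at 5. A product state is a pair (one from each), accepting exactly when both do.
14 states suffice.
          a    b  
>  q0     q1   q2 
   q1     q3   q4 
   q2     q2   q5 
   q3     q3   q2 
   q4     q6   q5 
   q5     q5   q7 
 * q6     q6   q8 
   q7     q7   q9 
 * q8     q8  q10 
   q9     q9  q11 
 * q10   q10  q12 
   q11   q11  q11 
 * q12   q12  q13 
   q13   q13  q13 
(> = start, * = accepting)

start=q0; accept=q6,q8,q10,q12; q0-a>q1; q0-b>q2; q1-a>q3; q1-b>q4; q2-a>q2; q2-b>q5; q3-a>q3; q3-b>q2; q4-a>q6; q4-b>q5; q5-a>q5; q5-b>q7; q6-a>q6; q6-b>q8; q7-a>q7; q7-b>q9; q8-a>q8; q8-b>q10; q9-a>q9; q9-b>q11; q10-a>q10; q10-b>q12; q11-a>q11; q11-b>q11; q12-a>q12; q12-b>q13; q13-a>q13; q13-b>q13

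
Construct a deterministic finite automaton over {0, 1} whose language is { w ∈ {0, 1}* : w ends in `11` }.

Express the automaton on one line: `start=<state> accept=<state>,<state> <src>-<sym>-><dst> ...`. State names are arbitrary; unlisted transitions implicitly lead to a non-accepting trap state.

Remember how much of `11` the current input suffix matches. State s0 means no match yet; s1 means the last symbol is `1`; s2 means the last 2 symbols are `11`. Only s2 accepts. On a mismatch, fall back to the longest proper suffix that is still a prefix of `11`.
With 3 states:
        0   1  
>  s0   s0  s1 
   s1   s0  s2 
 * s2   s0  s2 
(> = start, * = accepting)

start=s0 accept=s2 s0-0->s0 s0-1->s1 s1-0->s0 s1-1->s2 s2-0->s0 s2-1->s2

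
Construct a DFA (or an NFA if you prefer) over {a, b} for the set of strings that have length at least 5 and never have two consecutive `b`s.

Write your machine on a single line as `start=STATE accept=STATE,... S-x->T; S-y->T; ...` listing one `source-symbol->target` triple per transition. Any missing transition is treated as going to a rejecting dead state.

Build one automaton per condition and run them in lockstep. The first has 7 states tracking the input length, saturating at 6; the second has 3 states tracking partial matches of the forbidden pattern `bb`. A product state is a pair (one from each), accepting exactly when both do. After merging equivalent states the machine shrinks.
12 states suffice.
          a    b  
>  q0     q1   q2 
   q1     q3   q4 
   q2     q3   q5 
   q3     q6   q7 
   q4     q6   q5 
   q5     q5   q5 
   q6     q8   q9 
   q7     q8   q5 
   q8    q10  q11 
   q9    q10   q5 
 * q10   q10  q11 
 * q11   q10   q5 
(> = start, * = accepting)

start=q0; accept=q10,q11; q0-a->q1; q0-b->q2; q1-a->q3; q1-b->q4; q2-a->q3; q2-b->q5; q3-a->q6; q3-b->q7; q4-a->q6; q4-b->q5; q5-a->q5; q5-b->q5; q6-a->q8; q6-b->q9; q7-a->q8; q7-b->q5; q8-a->q10; q8-b->q11; q9-a->q10; q9-b->q5; q10-a->q10; q10-b->q11; q11-a->q10; q11-b->q5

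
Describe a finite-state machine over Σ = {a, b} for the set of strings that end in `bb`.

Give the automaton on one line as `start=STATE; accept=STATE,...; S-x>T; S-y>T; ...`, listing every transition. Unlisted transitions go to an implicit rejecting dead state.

Remember how much of `bb` the current input suffix matches. State S0 means no match yet; S1 means the last symbol is `b`; S2 means the last 2 symbols are `bb`. Only S2 accepts. On a mismatch, fall back to the longest proper suffix that is still a prefix of `bb`.
3 states suffice.
        a   b  
>  S0   S0  S1 
   S1   S0  S2 
 * S2   S0  S2 
(> = start, * = accepting)

start=S0; accept=S2; S0-a>S0; S0-b>S1; S1-a>S0; S1-b>S2; S2-a>S0; S2-b>S2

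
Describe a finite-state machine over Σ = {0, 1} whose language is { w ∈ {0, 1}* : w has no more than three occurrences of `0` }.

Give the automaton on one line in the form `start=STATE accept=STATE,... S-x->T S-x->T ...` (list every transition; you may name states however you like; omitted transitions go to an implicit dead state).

Only the number of `0`s matters, and only up to 4. Make a chain A → B → C → D → E advanced by each `0` (with E absorbing); every other symbol self-loops. The accepting set is {A, B, C, D}.
5 states suffice.
       0  1 
>* A   B  A 
 * B   C  B 
 * C   D  C 
 * D   E  D 
   E   E  E 
(> = start, * = accepting)

start=A accept=A,B,C,D A-0->B A-1->A B-0->C B-1->B C-0->D C-1->C D-0->E D-1->D E-0->E E-1->E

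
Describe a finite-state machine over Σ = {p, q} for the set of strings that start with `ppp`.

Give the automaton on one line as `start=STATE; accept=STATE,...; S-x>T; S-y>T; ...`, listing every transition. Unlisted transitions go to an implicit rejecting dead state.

Walk along `ppp` while the input agrees: from S0 take `p` to S1, and so on. Any deviation drops to the rejecting sink S4. Once S3 is reached the prefix is confirmed and every continuation is accepted.
        p   q  
>  S0   S1  S4 
   S1   S2  S4 
   S2   S3  S4 
 * S3   S3  S3 
   S4   S4  S4 
(> = start, * = accepting)

start=S0; accept=S3; S0-p>S1; S0-q>S4; S1-p>S2; S1-q>S4; S2-p>S3; S2-q>S4; S3-p>S3; S3-q>S3; S4-p>S4; S4-q>S4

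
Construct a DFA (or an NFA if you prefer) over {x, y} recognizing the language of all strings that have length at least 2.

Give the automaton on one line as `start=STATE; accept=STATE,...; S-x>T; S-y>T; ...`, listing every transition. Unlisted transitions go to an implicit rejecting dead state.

We only need to distinguish lengths 0, 1, …, 2, and '>2'. Chain S0 → S1 → S2 → S3 on every symbol, with S3 looping. Accepting states: {S2, S3}.
A 4-state machine:
        x   y  
>  S0   S1  S1 
   S1   S2  S2 
 * S2   S3  S3 
 * S3   S3  S3 
(> = start, * = accepting)

start=S0; accept=S2,S3; S0-x>S1; S0-y>S1; S1-x>S2; S1-y>S2; S2-x>S3; S2-y>S3; S3-x>S3; S3-y>S3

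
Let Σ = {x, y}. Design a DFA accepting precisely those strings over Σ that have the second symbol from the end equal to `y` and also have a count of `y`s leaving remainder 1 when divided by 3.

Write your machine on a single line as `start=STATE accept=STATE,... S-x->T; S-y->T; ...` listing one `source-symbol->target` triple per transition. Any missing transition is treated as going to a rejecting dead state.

start=S0; accept=S2,S6; S0-x->S0; S0-y->S1; S1-x->S2; S1-y->S3; S2-x->S4; S2-y->S3; S3-x->S3; S3-y->S5; S4-x->S4; S4-y->S3; S5-x->S0; S5-y->S6; S6-x->S2; S6-y->S3

Build one automaton per condition and run them in lockstep. The first has 7 states tracking the last 2 symbols read; the second has 3 states tracking the count of `y`s modulo 3. A product state is a pair (one from each), accepting exactly when both do. After merging equivalent states the machine shrinks.
7 states suffice.
        x   y  
>  S0   S0  S1 
   S1   S2  S3 
 * S2   S4  S3 
   S3   S3  S5 
   S4   S4  S3 
   S5   S0  S6 
 * S6   S2  S3 
(> = start, * = accepting)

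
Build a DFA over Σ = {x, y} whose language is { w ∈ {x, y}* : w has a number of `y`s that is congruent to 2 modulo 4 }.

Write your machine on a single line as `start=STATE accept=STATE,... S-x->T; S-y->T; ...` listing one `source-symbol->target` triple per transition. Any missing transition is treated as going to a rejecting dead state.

The only thing that matters is how many `y`s have appeared, reduced mod 4. Use one state per residue: S0 for 0, …, S3 for 3. Reading `y` moves to the next residue; anything else stays put. S2 is accepting.
4 states suffice.
        x   y  
>  S0   S0  S1 
   S1   S1  S2 
 * S2   S2  S3 
   S3   S3  S0 
(> = start, * = accepting)

start=S0; accept=S2; S0-x->S0; S0-y->S1; S1-x->S1; S1-y->S2; S2-x->S2; S2-y->S3; S3-x->S3; S3-y->S0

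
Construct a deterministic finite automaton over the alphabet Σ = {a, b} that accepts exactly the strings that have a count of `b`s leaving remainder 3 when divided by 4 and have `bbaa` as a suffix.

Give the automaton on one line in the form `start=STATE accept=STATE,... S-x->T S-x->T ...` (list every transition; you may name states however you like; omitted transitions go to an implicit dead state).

Build one automaton per condition and run them in lockstep. The first has 4 states tracking the count of `b`s modulo 4; the second has 5 states tracking how much of the suffix `bbaa` has currently been matched. A product state is a pair (one from each), accepting exactly when both do. Minimizing collapses redundant product states.
8 states suffice.
        a   b  
>  s0   s0  s1 
   s1   s1  s2 
   s2   s3  s4 
   s3   s3  s5 
   s4   s6  s0 
   s5   s5  s0 
   s6   s7  s0 
 * s7   s5  s0 
(> = start, * = accepting)

start=s0 accept=s7 s0-a->s0 s0-b->s1 s1-a->s1 s1-b->s2 s2-a->s3 s2-b->s4 s3-a->s3 s3-b->s5 s4-a->s6 s4-b->s0 s5-a->s5 s5-b->s0 s6-a->s7 s6-b->s0 s7-a->s5 s7-b->s0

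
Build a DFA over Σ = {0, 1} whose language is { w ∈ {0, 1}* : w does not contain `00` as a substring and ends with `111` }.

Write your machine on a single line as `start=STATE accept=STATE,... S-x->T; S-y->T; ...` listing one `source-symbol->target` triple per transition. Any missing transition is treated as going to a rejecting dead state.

start=S0; accept=S6; S0-0->S1; S0-1->S2; S1-0->S3; S1-1->S2; S2-0->S1; S2-1->S4; S3-0->S3; S3-1->S5; S4-0->S1; S4-1->S6; S5-0->S3; S5-1->S7; S6-0->S1; S6-1->S6; S7-0->S3; S7-1->S8; S8-0->S3; S8-1->S8

Handle the two conditions separately and then intersect. The first has 3 states tracking partial matches of the forbidden pattern `00`; the second has 4 states tracking how much of the suffix `111` has currently been matched. A product state is a pair (one from each), accepting exactly when both do.
9 states suffice.
        0   1  
>  S0   S1  S2 
   S1   S3  S2 
   S2   S1  S4 
   S3   S3  S5 
   S4   S1  S6 
   S5   S3  S7 
 * S6   S1  S6 
   S7   S3  S8 
   S8   S3  S8 
(> = start, * = accepting)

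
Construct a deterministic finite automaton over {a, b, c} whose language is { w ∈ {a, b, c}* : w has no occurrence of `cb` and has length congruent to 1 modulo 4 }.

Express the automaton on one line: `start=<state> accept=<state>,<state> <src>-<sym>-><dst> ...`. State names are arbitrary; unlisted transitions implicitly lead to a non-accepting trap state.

Handle the two conditions separately and then intersect. The first has 3 states tracking partial matches of the forbidden pattern `cb`; the second has 4 states tracking the input length modulo 4. A product state is a pair (one from each), accepting exactly when both do.
12 states suffice.
          a    b    c  
>  S0     S1   S1   S2 
 * S1     S3   S3   S4 
 * S2     S3   S5   S4 
   S3     S6   S6   S7 
   S4     S6   S8   S7 
   S5     S8   S8   S8 
   S6     S0   S0   S9 
   S7     S0  S10   S9 
   S8    S10  S10  S10 
   S9     S1  S11   S2 
   S10   S11  S11  S11 
   S11    S5   S5   S5 
(> = start, * = accepting)

start=S0 accept=S1,S2 S0-a->S1 S0-b->S1 S0-c->S2 S1-a->S3 S1-b->S3 S1-c->S4 S2-a->S3 S2-b->S5 S2-c->S4 S3-a->S6 S3-b->S6 S3-c->S7 S4-a->S6 S4-b->S8 S4-c->S7 S5-a->S8 S5-b->S8 S5-c->S8 S6-a->S0 S6-b->S0 S6-c->S9 S7-a->S0 S7-b->S10 S7-c->S9 S8-a->S10 S8-b->S10 S8-c->S10 S9-a->S1 S9-b->S11 S9-c->S2 S10-a->S11 S10-b->S11 S10-c->S11 S11-a->S5 S11-b->S5 S11-c->S5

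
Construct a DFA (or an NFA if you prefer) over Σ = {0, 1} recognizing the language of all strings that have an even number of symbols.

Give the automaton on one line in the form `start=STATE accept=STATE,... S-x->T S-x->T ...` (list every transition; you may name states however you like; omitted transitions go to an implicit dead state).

start=A accept=A A-0->B A-1->B B-0->A B-1->A

Count input length modulo 2: every symbol advances one step around the cycle A → B → A. Accept at A.
2 states suffice.
       0  1 
>* A   B  B 
   B   A  A 
(> = start, * = accepting)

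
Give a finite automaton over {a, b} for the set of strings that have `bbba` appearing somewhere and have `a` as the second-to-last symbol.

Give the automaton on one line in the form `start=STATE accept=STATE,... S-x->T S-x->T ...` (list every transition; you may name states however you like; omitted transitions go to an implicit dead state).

start=q0 accept=q5,q6 q0-a->q0 q0-b->q1 q1-a->q0 q1-b->q2 q2-a->q0 q2-b->q3 q3-a->q4 q3-b->q3 q4-a->q5 q4-b->q6 q5-a->q5 q5-b->q6 q6-a->q4 q6-b->q3

Build one automaton per condition and run them in lockstep. One (5 states) tracks whether and how much of `bbba` has been seen; the other (7 states) tracks the last 2 symbols read. Each combined state is a pair, one component from each; accept when both components accept. Minimizing collapses redundant product states.
A 7-state machine:
        a   b  
>  q0   q0  q1 
   q1   q0  q2 
   q2   q0  q3 
   q3   q4  q3 
   q4   q5  q6 
 * q5   q5  q6 
 * q6   q4  q3 
(> = start, * = accepting)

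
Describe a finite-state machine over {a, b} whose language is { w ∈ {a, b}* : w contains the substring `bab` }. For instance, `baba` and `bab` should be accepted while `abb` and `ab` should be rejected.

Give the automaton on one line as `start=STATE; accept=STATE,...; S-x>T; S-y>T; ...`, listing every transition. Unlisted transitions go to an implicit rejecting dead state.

Track how much of `bab` has been matched so far: state q0 is no progress, q3 is the absorbing accept state reached once `bab` has occurred. Intermediate states record partial matches; on a mismatch, fall back to the longest reusable overlap.
        a   b  
>  q0   q0  q1 
   q1   q2  q1 
   q2   q0  q3 
 * q3   q3  q3 
(> = start, * = accepting)

start=q0; accept=q3; q0-a>q0; q0-b>q1; q1-a>q2; q1-b>q1; q2-a>q0; q2-b>q3; q3-a>q3; q3-b>q3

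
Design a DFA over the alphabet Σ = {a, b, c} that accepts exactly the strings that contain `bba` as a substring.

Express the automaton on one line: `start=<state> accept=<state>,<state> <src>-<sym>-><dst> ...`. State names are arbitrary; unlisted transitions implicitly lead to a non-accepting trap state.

States S0..S2 record the length of the longest prefix of `bba` that matches the current input suffix. Reaching S3 means `bba` has been seen, and we stay there forever. Accept from S3.
        a   b   c  
>  S0   S0  S1  S0 
   S1   S0  S2  S0 
   S2   S3  S2  S0 
 * S3   S3  S3  S3 
(> = start, * = accepting)

start=S0 accept=S3 S0-a->S0 S0-b->S1 S0-c->S0 S1-a->S0 S1-b->S2 S1-c->S0 S2-a->S3 S2-b->S2 S2-c->S0 S3-a->S3 S3-b->S3 S3-c->S3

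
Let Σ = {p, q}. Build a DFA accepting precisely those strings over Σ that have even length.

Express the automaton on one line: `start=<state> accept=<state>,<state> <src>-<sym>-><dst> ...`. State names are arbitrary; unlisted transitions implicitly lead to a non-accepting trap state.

Count input length modulo 2: every symbol advances one step around the cycle A → B → A. Accept at A.
A 2-state machine:
       p  q 
>* A   B  B 
   B   A  A 
(> = start, * = accepting)

start=A accept=A A-p->B A-q->B B-p->A B-q->A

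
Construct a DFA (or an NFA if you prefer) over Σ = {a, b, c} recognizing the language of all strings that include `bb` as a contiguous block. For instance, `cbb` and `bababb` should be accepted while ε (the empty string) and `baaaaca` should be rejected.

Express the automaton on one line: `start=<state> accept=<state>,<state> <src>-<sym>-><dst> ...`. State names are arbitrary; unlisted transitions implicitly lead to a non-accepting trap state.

Track how much of `bb` has been matched so far: state q0 is no progress, q2 is the absorbing accept state reached once `bb` has occurred. Intermediate states record partial matches; on a mismatch, fall back to the longest reusable overlap.
3 states suffice.
        a   b   c  
>  q0   q0  q1  q0 
   q1   q0  q2  q0 
 * q2   q2  q2  q2 
(> = start, * = accepting)

start=q0 accept=q2 q0-a->q0 q0-b->q1 q0-c->q0 q1-a->q0 q1-b->q2 q1-c->q0 q2-a->q2 q2-b->q2 q2-c->q2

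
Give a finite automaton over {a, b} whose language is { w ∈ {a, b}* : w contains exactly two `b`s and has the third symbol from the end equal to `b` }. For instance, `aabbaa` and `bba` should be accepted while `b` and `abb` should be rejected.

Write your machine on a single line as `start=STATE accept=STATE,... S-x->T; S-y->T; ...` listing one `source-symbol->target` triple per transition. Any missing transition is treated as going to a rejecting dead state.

Run two small machines in parallel and take their product. One (4 states) tracks the count of `b`s, saturating at 3; the other (15 states) tracks the last 3 symbols read. Each combined state is a pair, one component from each; accept when both components accept. After merging equivalent states the machine shrinks.
          a    b  
>  q0     q0   q1 
   q1     q2   q3 
   q2     q4   q5 
   q3     q6   q7 
   q4     q4   q8 
 * q5     q9   q7 
 * q6    q10   q7 
   q7     q7   q7 
   q8     q9   q7 
   q9    q10   q7 
 * q10    q7   q7 
(> = start, * = accepting)

start=q0; accept=q5,q6,q10; q0-a->q0; q0-b->q1; q1-a->q2; q1-b->q3; q2-a->q4; q2-b->q5; q3-a->q6; q3-b->q7; q4-a->q4; q4-b->q8; q5-a->q9; q5-b->q7; q6-a->q10; q6-b->q7; q7-a->q7; q7-b->q7; q8-a->q9; q8-b->q7; q9-a->q10; q9-b->q7; q10-a->q7; q10-b->q7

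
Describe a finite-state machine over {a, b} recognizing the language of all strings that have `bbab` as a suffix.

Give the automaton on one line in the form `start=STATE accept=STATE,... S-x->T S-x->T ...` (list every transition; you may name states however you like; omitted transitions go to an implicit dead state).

Remember how much of `bbab` the current input suffix matches. State S0 means no match yet; S1 means the last symbol is `b`; S2 means the last 2 symbols are `bb`; S3 means the last 3 symbols are `bba`; S4 means the last 4 symbols are `bbab`. Only S4 accepts. On a mismatch, fall back to the longest proper suffix that is still a prefix of `bbab`.
5 states suffice.
        a   b  
>  S0   S0  S1 
   S1   S0  S2 
   S2   S3  S2 
   S3   S0  S4 
 * S4   S0  S2 
(> = start, * = accepting)

start=S0 accept=S4 S0-a->S0 S0-b->S1 S1-a->S0 S1-b->S2 S2-a->S3 S2-b->S2 S3-a->S0 S3-b->S4 S4-a->S0 S4-b->S2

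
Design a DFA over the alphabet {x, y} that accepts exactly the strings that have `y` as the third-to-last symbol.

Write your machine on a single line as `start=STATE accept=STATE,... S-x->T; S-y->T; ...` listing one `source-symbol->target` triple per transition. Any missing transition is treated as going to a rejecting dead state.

Because acceptance depends on a position counted from the end, the machine has to buffer the most recent 3 symbols. Make each state the string of the last up-to-3 symbols read; on input `x` shift the window left and append `x`. Accept when the buffered window has length 3 and begins with `y`.
With 15 states:
          x    y  
>  S0     S1   S2 
   S1     S3   S4 
   S2     S5   S6 
   S3     S7   S8 
   S4     S9  S10 
   S5    S11  S12 
   S6    S13  S14 
   S7     S7   S8 
   S8     S9  S10 
   S9    S11  S12 
   S10   S13  S14 
 * S11    S7   S8 
 * S12    S9  S10 
 * S13   S11  S12 
 * S14   S13  S14 
(> = start, * = accepting)

start=S0; accept=S11,S12,S13,S14; S0-x->S1; S0-y->S2; S1-x->S3; S1-y->S4; S2-x->S5; S2-y->S6; S3-x->S7; S3-y->S8; S4-x->S9; S4-y->S10; S5-x->S11; S5-y->S12; S6-x->S13; S6-y->S14; S7-x->S7; S7-y->S8; S8-x->S9; S8-y->S10; S9-x->S11; S9-y->S12; S10-x->S13; S10-y->S14; S11-x->S7; S11-y->S8; S12-x->S9; S12-y->S10; S13-x->S11; S13-y->S12; S14-x->S13; S14-y->S14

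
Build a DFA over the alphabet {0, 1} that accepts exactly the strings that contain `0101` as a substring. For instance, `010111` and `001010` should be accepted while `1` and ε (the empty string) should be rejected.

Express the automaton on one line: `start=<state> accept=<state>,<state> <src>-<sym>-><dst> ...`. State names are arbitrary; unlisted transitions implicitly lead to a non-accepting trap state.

start=s0 accept=s4 s0-0->s1 s0-1->s0 s1-0->s1 s1-1->s2 s2-0->s3 s2-1->s0 s3-0->s1 s3-1->s4 s4-0->s4 s4-1->s4

Track how much of `0101` has been matched so far: state s0 is no progress, s4 is the absorbing accept state reached once `0101` has occurred. Intermediate states record partial matches; on a mismatch, fall back to the longest reusable overlap.
With 5 states:
        0   1  
>  s0   s1  s0 
   s1   s1  s2 
   s2   s3  s0 
   s3   s1  s4 
 * s4   s4  s4 
(> = start, * = accepting)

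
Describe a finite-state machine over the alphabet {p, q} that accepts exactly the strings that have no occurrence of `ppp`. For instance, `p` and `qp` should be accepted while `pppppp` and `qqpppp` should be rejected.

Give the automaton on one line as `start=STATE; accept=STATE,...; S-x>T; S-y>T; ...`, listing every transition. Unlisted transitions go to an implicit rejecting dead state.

start=A; accept=A,B,C; A-p>B; A-q>A; B-p>C; B-q>A; C-p>D; C-q>A; D-p>D; D-q>D

This is the complement of 'contains `ppp`'. Use the same substring-matching states — A through D holding how much of `ppp` has just been matched — but flip the accepting set: everything except the trap D accepts.
With 4 states:
       p  q 
>* A   B  A 
 * B   C  A 
 * C   D  A 
   D   D  D 
(> = start, * = accepting)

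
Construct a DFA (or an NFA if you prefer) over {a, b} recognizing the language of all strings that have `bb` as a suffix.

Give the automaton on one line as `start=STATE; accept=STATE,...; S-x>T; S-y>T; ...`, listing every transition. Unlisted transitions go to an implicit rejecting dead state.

Remember how much of `bb` the current input suffix matches. State q0 means no match yet; q1 means the last symbol is `b`; q2 means the last 2 symbols are `bb`. Only q2 accepts. On a mismatch, fall back to the longest proper suffix that is still a prefix of `bb`.
A 3-state machine:
        a   b  
>  q0   q0  q1 
   q1   q0  q2 
 * q2   q0  q2 
(> = start, * = accepting)

start=q0; accept=q2; q0-a>q0; q0-b>q1; q1-a>q0; q1-b>q2; q2-a>q0; q2-b>q2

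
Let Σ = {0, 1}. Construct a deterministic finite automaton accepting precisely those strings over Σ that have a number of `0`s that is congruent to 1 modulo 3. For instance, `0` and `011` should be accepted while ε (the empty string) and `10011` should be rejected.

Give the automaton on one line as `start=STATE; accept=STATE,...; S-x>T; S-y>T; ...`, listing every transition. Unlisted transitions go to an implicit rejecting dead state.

Keep the running count of `0`s modulo 3: each `0` advances along the cycle q0 → q1 → q2 → q0 while other symbols loop. Accept at q1.
With 3 states:
        0   1  
>  q0   q1  q0 
 * q1   q2  q1 
   q2   q0  q2 
(> = start, * = accepting)

start=q0; accept=q1; q0-0>q1; q0-1>q0; q1-0>q2; q1-1>q1; q2-0>q0; q2-1>q2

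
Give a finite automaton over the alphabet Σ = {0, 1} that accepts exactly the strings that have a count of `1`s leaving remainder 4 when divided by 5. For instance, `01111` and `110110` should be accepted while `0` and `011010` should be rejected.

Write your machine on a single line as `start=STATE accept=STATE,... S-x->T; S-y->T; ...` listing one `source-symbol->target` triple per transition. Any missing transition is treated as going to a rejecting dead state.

Keep the running count of `1`s modulo 5: each `1` advances along the cycle S0 → S1 → S2 → S3 → S4 → S0 while other symbols loop. Accept at S4.
With 5 states:
        0   1  
>  S0   S0  S1 
   S1   S1  S2 
   S2   S2  S3 
   S3   S3  S4 
 * S4   S4  S0 
(> = start, * = accepting)

start=S0; accept=S4; S0-0->S0; S0-1->S1; S1-0->S1; S1-1->S2; S2-0->S2; S2-1->S3; S3-0->S3; S3-1->S4; S4-0->S4; S4-1->S0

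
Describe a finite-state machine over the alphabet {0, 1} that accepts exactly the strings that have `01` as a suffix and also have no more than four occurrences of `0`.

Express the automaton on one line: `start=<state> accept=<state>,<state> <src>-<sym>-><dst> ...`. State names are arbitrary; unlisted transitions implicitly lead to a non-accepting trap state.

start=A accept=D,F,I,L A-0->B A-1->A B-0->C B-1->D C-0->E C-1->F D-0->C D-1->G E-0->H E-1->I F-0->E F-1->J G-0->C G-1->G H-0->K H-1->L I-0->H I-1->M J-0->E J-1->J K-0->K K-1->N L-0->K L-1->O M-0->H M-1->M N-0->K N-1->P O-0->K O-1->O P-0->K P-1->P

Run two small machines in parallel and take their product. One (3 states) tracks how much of the suffix `01` has currently been matched; the other (6 states) tracks the count of `0`s, saturating at 5. Each combined state is a pair, one component from each; accept when both components accept.
       0  1 
>  A   B  A 
   B   C  D 
   C   E  F 
 * D   C  G 
   E   H  I 
 * F   E  J 
   G   C  G 
   H   K  L 
 * I   H  M 
   J   E  J 
   K   K  N 
 * L   K  O 
   M   H  M 
   N   K  P 
   O   K  O 
   P   K  P 
(> = start, * = accepting)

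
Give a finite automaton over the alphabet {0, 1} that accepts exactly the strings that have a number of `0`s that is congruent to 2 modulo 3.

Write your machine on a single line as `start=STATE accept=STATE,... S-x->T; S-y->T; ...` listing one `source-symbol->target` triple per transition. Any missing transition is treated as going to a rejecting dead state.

start=q0; accept=q2; q0-0->q1; q0-1->q0; q1-0->q2; q1-1->q1; q2-0->q0; q2-1->q2

The only thing that matters is how many `0`s have appeared, reduced mod 3. Use one state per residue: q0 for 0, …, q2 for 2. Reading `0` moves to the next residue; anything else stays put. q2 is accepting.
A 3-state machine:
        0   1  
>  q0   q1  q0 
   q1   q2  q1 
 * q2   q0  q2 
(> = start, * = accepting)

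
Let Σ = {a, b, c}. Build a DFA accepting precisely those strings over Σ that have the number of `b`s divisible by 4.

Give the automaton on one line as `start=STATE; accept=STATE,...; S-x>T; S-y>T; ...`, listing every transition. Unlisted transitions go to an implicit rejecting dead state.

The only thing that matters is how many `b`s have appeared, reduced mod 4. Use one state per residue: q0 for 0, …, q3 for 3. Reading `b` moves to the next residue; anything else stays put. q0 is accepting.
4 states suffice.
        a   b   c  
>* q0   q0  q1  q0 
   q1   q1  q2  q1 
   q2   q2  q3  q2 
   q3   q3  q0  q3 
(> = start, * = accepting)

start=q0; accept=q0; q0-a>q0; q0-b>q1; q0-c>q0; q1-a>q1; q1-b>q2; q1-c>q1; q2-a>q2; q2-b>q3; q2-c>q2; q3-a>q3; q3-b>q0; q3-c>q3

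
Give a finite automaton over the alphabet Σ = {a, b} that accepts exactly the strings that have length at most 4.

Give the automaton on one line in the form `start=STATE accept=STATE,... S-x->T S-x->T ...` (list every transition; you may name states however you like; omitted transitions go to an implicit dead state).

start=q0 accept=q0,q1,q2,q3,q4 q0-a->q1 q0-b->q1 q1-a->q2 q1-b->q2 q2-a->q3 q2-b->q3 q3-a->q4 q3-b->q4 q4-a->q5 q4-b->q5 q5-a->q5 q5-b->q5

We only need to distinguish lengths 0, 1, …, 4, and '>4'. Chain q0 → q1 → q2 → q3 → q4 → q5 on every symbol, with q5 looping. Accepting states: {q0, q1, q2, q3, q4}.
6 states suffice.
        a   b  
>* q0   q1  q1 
 * q1   q2  q2 
 * q2   q3  q3 
 * q3   q4  q4 
 * q4   q5  q5 
   q5   q5  q5 
(> = start, * = accepting)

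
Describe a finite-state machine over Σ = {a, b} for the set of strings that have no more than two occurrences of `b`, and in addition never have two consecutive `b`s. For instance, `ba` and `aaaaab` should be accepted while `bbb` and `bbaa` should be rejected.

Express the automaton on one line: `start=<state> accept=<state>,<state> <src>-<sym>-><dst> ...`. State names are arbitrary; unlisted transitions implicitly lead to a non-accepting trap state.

Handle the two conditions separately and then intersect. One (4 states) tracks the count of `b`s, saturating at 3; the other (3 states) tracks partial matches of the forbidden pattern `bb`. Each combined state is a pair, one component from each; accept when both components accept. After merging equivalent states the machine shrinks.
5 states suffice.
        a   b  
>* q0   q0  q1 
 * q1   q2  q3 
 * q2   q2  q4 
   q3   q3  q3 
 * q4   q4  q3 
(> = start, * = accepting)

start=q0 accept=q0,q1,q2,q4 q0-a->q0 q0-b->q1 q1-a->q2 q1-b->q3 q2-a->q2 q2-b->q4 q3-a->q3 q3-b->q3 q4-a->q4 q4-b->q3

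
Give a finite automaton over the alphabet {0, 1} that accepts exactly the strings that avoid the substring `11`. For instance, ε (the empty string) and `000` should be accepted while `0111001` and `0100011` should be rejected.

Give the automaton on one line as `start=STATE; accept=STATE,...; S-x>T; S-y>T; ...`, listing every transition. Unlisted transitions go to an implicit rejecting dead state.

This is the complement of 'contains `11`'. Use the same substring-matching states — q0 through q2 holding how much of `11` has just been matched — but flip the accepting set: everything except the trap q2 accepts.
        0   1  
>* q0   q0  q1 
 * q1   q0  q2 
   q2   q2  q2 
(> = start, * = accepting)

start=q0; accept=q0,q1; q0-0>q0; q0-1>q1; q1-0>q0; q1-1>q2; q2-0>q2; q2-1>q2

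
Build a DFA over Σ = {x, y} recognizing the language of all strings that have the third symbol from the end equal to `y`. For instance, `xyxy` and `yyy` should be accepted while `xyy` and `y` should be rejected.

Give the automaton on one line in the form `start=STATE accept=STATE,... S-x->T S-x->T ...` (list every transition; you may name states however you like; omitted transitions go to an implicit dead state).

Because acceptance depends on a position counted from the end, the machine has to buffer the most recent 3 symbols. Make each state the string of the last up-to-3 symbols read; on input `x` shift the window left and append `x`. Accept when the buffered window has length 3 and begins with `y`.
With 15 states:
          x    y  
>  q0     q1   q2 
   q1     q3   q4 
   q2     q5   q6 
   q3     q7   q8 
   q4     q9  q10 
   q5    q11  q12 
   q6    q13  q14 
   q7     q7   q8 
   q8     q9  q10 
   q9    q11  q12 
   q10   q13  q14 
 * q11    q7   q8 
 * q12    q9  q10 
 * q13   q11  q12 
 * q14   q13  q14 
(> = start, * = accepting)

start=q0 accept=q11,q12,q13,q14 q0-x->q1 q0-y->q2 q1-x->q3 q1-y->q4 q2-x->q5 q2-y->q6 q3-x->q7 q3-y->q8 q4-x->q9 q4-y->q10 q5-x->q11 q5-y->q12 q6-x->q13 q6-y->q14 q7-x->q7 q7-y->q8 q8-x->q9 q8-y->q10 q9-x->q11 q9-y->q12 q10-x->q13 q10-y->q14 q11-x->q7 q11-y->q8 q12-x->q9 q12-y->q10 q13-x->q11 q13-y->q12 q14-x->q13 q14-y->q14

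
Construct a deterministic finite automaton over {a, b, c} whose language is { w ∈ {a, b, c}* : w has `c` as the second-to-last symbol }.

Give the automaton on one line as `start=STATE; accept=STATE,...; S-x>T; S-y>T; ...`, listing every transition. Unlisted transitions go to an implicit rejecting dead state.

start=s0; accept=s10,s11,s12; s0-a>s1; s0-b>s2; s0-c>s3; s1-a>s4; s1-b>s5; s1-c>s6; s2-a>s7; s2-b>s8; s2-c>s9; s3-a>s10; s3-b>s11; s3-c>s12; s4-a>s4; s4-b>s5; s4-c>s6; s5-a>s7; s5-b>s8; s5-c>s9; s6-a>s10; s6-b>s11; s6-c>s12; s7-a>s4; s7-b>s5; s7-c>s6; s8-a>s7; s8-b>s8; s8-c>s9; s9-a>s10; s9-b>s11; s9-c>s12; s10-a>s4; s10-b>s5; s10-c>s6; s11-a>s7; s11-b>s8; s11-c>s9; s12-a>s10; s12-b>s11; s12-c>s12

A DFA must remember the last 2 symbols (since which symbol is second-to-last isn't known until the input ends). Use one state per possible window of the last ≤2 symbols; accept from those whose window starts with `c`.
A 13-state machine:
          a    b    c  
>  s0     s1   s2   s3 
   s1     s4   s5   s6 
   s2     s7   s8   s9 
   s3    s10  s11  s12 
   s4     s4   s5   s6 
   s5     s7   s8   s9 
   s6    s10  s11  s12 
   s7     s4   s5   s6 
   s8     s7   s8   s9 
   s9    s10  s11  s12 
 * s10    s4   s5   s6 
 * s11    s7   s8   s9 
 * s12   s10  s11  s12 
(> = start, * = accepting)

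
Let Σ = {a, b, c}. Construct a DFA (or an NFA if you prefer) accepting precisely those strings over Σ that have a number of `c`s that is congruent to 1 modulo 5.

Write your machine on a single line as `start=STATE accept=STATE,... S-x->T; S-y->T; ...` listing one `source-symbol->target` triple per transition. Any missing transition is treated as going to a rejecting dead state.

start=s0; accept=s1; s0-a->s0; s0-b->s0; s0-c->s1; s1-a->s1; s1-b->s1; s1-c->s2; s2-a->s2; s2-b->s2; s2-c->s3; s3-a->s3; s3-b->s3; s3-c->s4; s4-a->s4; s4-b->s4; s4-c->s0

The only thing that matters is how many `c`s have appeared, reduced mod 5. Use one state per residue: s0 for 0, …, s4 for 4. Reading `c` moves to the next residue; anything else stays put. s1 is accepting.
With 5 states:
        a   b   c  
>  s0   s0  s0  s1 
 * s1   s1  s1  s2 
   s2   s2  s2  s3 
   s3   s3  s3  s4 
   s4   s4  s4  s0 
(> = start, * = accepting)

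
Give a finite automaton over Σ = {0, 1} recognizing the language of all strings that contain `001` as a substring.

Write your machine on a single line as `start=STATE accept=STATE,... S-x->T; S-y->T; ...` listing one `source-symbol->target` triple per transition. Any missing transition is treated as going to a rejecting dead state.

start=q0; accept=q3; q0-0->q1; q0-1->q0; q1-0->q2; q1-1->q0; q2-0->q2; q2-1->q3; q3-0->q3; q3-1->q3

Track how much of `001` has been matched so far: state q0 is no progress, q3 is the absorbing accept state reached once `001` has occurred. Intermediate states record partial matches; on a mismatch, fall back to the longest reusable overlap.
        0   1  
>  q0   q1  q0 
   q1   q2  q0 
   q2   q2  q3 
 * q3   q3  q3 
(> = start, * = accepting)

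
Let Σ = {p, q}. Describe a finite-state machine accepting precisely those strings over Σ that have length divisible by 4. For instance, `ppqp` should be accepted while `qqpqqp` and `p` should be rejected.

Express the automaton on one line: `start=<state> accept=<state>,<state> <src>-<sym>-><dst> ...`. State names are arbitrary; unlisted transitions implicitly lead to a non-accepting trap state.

start=S0 accept=S0 S0-p->S1 S0-q->S1 S1-p->S2 S1-q->S2 S2-p->S3 S2-q->S3 S3-p->S0 S3-q->S0

Only the length mod 4 matters, so use a 4-cycle: from any state, every input symbol moves to the next state, wrapping S3 back to S0. Mark S0 accepting.
With 4 states:
        p   q  
>* S0   S1  S1 
   S1   S2  S2 
   S2   S3  S3 
   S3   S0  S0 
(> = start, * = accepting)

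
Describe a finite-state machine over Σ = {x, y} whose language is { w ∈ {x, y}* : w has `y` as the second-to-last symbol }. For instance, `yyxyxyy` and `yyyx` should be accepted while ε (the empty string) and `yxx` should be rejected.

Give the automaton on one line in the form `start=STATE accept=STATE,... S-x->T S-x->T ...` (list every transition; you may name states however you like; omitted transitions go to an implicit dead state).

A DFA must remember the last 2 symbols (since which symbol is second-to-last isn't known until the input ends). Use one state per possible window of the last ≤2 symbols; accept from those whose window starts with `y`.
7 states suffice.
       x  y 
>  A   B  C 
   B   D  E 
   C   F  G 
   D   D  E 
   E   F  G 
 * F   D  E 
 * G   F  G 
(> = start, * = accepting)

start=A accept=F,G A-x->B A-y->C B-x->D B-y->E C-x->F C-y->G D-x->D D-y->E E-x->F E-y->G F-x->D F-y->E G-x->F G-y->G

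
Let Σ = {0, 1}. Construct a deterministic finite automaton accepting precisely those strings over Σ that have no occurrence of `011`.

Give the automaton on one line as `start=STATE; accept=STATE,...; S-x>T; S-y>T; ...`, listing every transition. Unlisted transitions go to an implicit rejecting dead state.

start=A; accept=A,B,C; A-0>B; A-1>A; B-0>B; B-1>C; C-0>B; C-1>D; D-0>D; D-1>D

Track partial matches of the forbidden pattern `011`. State D is a dead state reached once `011` has occurred; every other state accepts. A means no part of `011` is currently matched.
With 4 states:
       0  1 
>* A   B  A 
 * B   B  C 
 * C   B  D 
   D   D  D 
(> = start, * = accepting)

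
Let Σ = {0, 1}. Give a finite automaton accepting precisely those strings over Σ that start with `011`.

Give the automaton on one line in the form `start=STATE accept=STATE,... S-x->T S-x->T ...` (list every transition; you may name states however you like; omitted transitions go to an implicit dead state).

start=q0 accept=q3 q0-0->q1 q0-1->q4 q1-0->q4 q1-1->q2 q2-0->q4 q2-1->q3 q3-0->q3 q3-1->q3 q4-0->q4 q4-1->q4

Check the first 3 symbols one by one: q0 through q2 record how many have matched `011` so far; any wrong symbol goes to the dead state q4. After all 3 match we enter the accepting sink q3.
        0   1  
>  q0   q1  q4 
   q1   q4  q2 
   q2   q4  q3 
 * q3   q3  q3 
   q4   q4  q4 
(> = start, * = accepting)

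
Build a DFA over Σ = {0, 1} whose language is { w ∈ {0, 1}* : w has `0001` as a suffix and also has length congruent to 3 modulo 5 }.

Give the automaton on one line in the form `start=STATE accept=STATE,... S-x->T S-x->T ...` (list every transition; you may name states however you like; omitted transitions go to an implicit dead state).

start=s0 accept=s8 s0-0->s1 s0-1->s1 s1-0->s2 s1-1->s2 s2-0->s3 s2-1->s3 s3-0->s4 s3-1->s4 s4-0->s5 s4-1->s0 s5-0->s6 s5-1->s1 s6-0->s7 s6-1->s2 s7-0->s3 s7-1->s8 s8-0->s4 s8-1->s4

Run two small machines in parallel and take their product. The first has 5 states tracking how much of the suffix `0001` has currently been matched; the second has 5 states tracking the input length modulo 5. A product state is a pair (one from each), accepting exactly when both do. Minimizing collapses redundant product states.
With 9 states:
        0   1  
>  s0   s1  s1 
   s1   s2  s2 
   s2   s3  s3 
   s3   s4  s4 
   s4   s5  s0 
   s5   s6  s1 
   s6   s7  s2 
   s7   s3  s8 
 * s8   s4  s4 
(> = start, * = accepting)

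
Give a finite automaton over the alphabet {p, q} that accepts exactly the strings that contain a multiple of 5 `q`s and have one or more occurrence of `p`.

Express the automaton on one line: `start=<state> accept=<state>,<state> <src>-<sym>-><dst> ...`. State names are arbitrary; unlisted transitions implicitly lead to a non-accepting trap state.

Run two small machines in parallel and take their product. The first has 5 states tracking the count of `q`s modulo 5; the second has 3 states tracking the count of `p`s, saturating at 2. A product state is a pair (one from each), accepting exactly when both do.
A 15-state machine:
          p    q  
>  s0     s1   s2 
 * s1     s3   s4 
   s2     s4   s5 
 * s3     s3   s6 
   s4     s6   s7 
   s5     s7   s8 
   s6     s6   s9 
   s7     s9  s10 
   s8    s10  s11 
   s9     s9  s12 
   s10   s12  s13 
   s11   s13   s0 
   s12   s12  s14 
   s13   s14   s1 
   s14   s14   s3 
(> = start, * = accepting)

start=s0 accept=s1,s3 s0-p->s1 s0-q->s2 s1-p->s3 s1-q->s4 s2-p->s4 s2-q->s5 s3-p->s3 s3-q->s6 s4-p->s6 s4-q->s7 s5-p->s7 s5-q->s8 s6-p->s6 s6-q->s9 s7-p->s9 s7-q->s10 s8-p->s10 s8-q->s11 s9-p->s9 s9-q->s12 s10-p->s12 s10-q->s13 s11-p->s13 s11-q->s0 s12-p->s12 s12-q->s14 s13-p->s14 s13-q->s1 s14-p->s14 s14-q->s3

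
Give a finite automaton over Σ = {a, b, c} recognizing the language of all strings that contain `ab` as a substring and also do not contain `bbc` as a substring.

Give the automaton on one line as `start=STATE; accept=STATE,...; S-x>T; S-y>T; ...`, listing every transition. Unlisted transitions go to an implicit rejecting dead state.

Run two small machines in parallel and take their product. One (3 states) tracks whether and how much of `ab` has been seen; the other (4 states) tracks partial matches of the forbidden pattern `bbc`. Each combined state is a pair, one component from each; accept when both components accept. Minimizing collapses redundant product states.
        a   b   c  
>  s0   s1  s2  s0 
   s1   s1  s3  s0 
   s2   s1  s4  s0 
 * s3   s5  s6  s5 
   s4   s1  s4  s7 
 * s5   s5  s3  s5 
 * s6   s5  s6  s7 
   s7   s7  s7  s7 
(> = start, * = accepting)

start=s0; accept=s3,s5,s6; s0-a>s1; s0-b>s2; s0-c>s0; s1-a>s1; s1-b>s3; s1-c>s0; s2-a>s1; s2-b>s4; s2-c>s0; s3-a>s5; s3-b>s6; s3-c>s5; s4-a>s1; s4-b>s4; s4-c>s7; s5-a>s5; s5-b>s3; s5-c>s5; s6-a>s5; s6-b>s6; s6-c>s7; s7-a>s7; s7-b>s7; s7-c>s7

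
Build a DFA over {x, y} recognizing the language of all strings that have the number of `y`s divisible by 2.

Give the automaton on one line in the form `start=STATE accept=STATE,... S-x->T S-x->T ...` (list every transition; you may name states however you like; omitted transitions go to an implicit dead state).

The only thing that matters is how many `y`s have appeared, reduced mod 2. Use one state per residue: q0 for 0, …, q1 for 1. Reading `y` moves to the next residue; anything else stays put. q0 is accepting.
A 2-state machine:
        x   y  
>* q0   q0  q1 
   q1   q1  q0 
(> = start, * = accepting)

start=q0 accept=q0 q0-x->q0 q0-y->q1 q1-x->q1 q1-y->q0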